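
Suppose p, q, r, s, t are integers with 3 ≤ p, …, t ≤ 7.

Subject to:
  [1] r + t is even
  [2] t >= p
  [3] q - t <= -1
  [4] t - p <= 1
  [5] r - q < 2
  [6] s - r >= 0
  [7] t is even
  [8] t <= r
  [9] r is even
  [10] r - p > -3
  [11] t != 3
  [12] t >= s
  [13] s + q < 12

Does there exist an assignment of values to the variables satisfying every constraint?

One satisfying assignment is p = 6, q = 5, r = 6, s = 6, t = 6.
For the less obvious constraints — constraint 3: q - t = -1; constraint 4: t - p = 0 — and the others hold by inspection.

Satisfiable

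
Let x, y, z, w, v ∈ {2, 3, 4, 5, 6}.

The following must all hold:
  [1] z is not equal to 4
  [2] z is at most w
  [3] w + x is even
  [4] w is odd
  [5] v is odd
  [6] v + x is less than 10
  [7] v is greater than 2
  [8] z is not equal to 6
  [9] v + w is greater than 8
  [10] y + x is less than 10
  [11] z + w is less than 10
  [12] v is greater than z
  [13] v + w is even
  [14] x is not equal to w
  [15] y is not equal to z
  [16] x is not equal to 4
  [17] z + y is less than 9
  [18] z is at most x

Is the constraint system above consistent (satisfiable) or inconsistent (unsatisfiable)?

Satisfiable

The assignment x = 3, y = 4, z = 3, w = 5, v = 5 works:
  constraint 6 holds since v + x = 8.
  constraint 9 holds since v + w = 10.
The rest check out directly.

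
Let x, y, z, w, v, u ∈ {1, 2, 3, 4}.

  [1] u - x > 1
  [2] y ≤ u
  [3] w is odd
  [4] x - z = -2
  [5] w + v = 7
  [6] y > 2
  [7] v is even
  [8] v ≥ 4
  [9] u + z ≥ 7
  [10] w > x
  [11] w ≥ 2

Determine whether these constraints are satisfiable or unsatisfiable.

Take x = 2, y = 3, z = 4, w = 3, v = 4, u = 4. Then constraint 1: u - x = 2; constraint 4: x - z = -2; constraint 5: w + v = 7, and every other listed constraint is also met.

Satisfiable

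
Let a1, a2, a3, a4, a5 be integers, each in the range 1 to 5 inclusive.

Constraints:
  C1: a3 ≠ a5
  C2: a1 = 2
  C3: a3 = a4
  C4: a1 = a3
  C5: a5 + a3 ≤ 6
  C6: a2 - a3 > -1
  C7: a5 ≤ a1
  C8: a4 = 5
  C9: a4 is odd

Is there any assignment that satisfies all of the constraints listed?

Constraint 2 fixes a1 = 2 and constraint 8 fixes a4 = 5. Constraints 3 and 4 give a1 = a3 = a4, so a1 = a4. But 2 ≠ 5 — contradiction.

Unsatisfiable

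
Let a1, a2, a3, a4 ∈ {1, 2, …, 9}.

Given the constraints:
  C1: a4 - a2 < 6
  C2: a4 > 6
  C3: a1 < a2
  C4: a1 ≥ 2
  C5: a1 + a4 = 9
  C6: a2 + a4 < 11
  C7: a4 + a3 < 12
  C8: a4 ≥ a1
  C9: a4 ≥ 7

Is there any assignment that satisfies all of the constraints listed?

One satisfying assignment is a1 = 2, a2 = 3, a3 = 4, a4 = 7.
For the less obvious constraints — constraint 1: a4 - a2 = 4; constraint 5: a1 + a4 = 9 — and the others hold by inspection.

Satisfiable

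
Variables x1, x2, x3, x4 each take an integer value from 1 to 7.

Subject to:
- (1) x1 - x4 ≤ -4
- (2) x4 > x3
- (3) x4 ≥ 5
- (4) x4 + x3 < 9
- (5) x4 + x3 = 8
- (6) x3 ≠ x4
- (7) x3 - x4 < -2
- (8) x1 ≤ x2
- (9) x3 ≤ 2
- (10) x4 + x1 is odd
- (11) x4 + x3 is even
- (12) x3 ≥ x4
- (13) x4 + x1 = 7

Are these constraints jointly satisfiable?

Unsatisfiable

From constraints 3 and 12: x3 ≥ x4 and x4 ≥ 5, so x3 ≥ 5. From constraint 9: x3 ≤ 2. But 2 < 5, so no value of x3 works.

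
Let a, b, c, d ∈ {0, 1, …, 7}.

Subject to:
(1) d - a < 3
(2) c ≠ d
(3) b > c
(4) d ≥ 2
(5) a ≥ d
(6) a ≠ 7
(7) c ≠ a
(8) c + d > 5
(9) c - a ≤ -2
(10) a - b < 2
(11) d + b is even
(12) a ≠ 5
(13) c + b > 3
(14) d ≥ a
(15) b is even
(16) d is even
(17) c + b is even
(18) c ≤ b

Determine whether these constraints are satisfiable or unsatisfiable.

Satisfiable

The assignment a = 4, b = 4, c = 2, d = 4 works:
  constraint 1 holds since d - a = 0.
  constraint 8 holds since c + d = 6.
The rest check out directly.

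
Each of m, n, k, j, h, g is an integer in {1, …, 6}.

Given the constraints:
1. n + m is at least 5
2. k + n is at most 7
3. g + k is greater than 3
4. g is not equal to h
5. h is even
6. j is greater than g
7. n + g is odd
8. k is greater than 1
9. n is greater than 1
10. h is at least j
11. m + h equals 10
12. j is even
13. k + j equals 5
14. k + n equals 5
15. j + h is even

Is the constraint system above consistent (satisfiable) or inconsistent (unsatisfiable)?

Satisfiable

Take m = 6, n = 2, k = 3, j = 2, h = 4, g = 1. Then constraint 1: n + m = 8; constraint 2: k + n = 5, and every other listed constraint is also met.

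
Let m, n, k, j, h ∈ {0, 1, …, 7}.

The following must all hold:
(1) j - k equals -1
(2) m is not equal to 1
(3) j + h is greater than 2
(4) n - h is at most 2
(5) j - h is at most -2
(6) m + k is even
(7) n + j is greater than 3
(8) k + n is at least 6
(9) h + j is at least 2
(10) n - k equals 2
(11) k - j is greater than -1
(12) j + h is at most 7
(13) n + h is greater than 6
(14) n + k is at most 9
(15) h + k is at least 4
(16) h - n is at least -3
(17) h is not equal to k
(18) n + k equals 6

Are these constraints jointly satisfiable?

Setting (m, n, k, j, h) = (4, 4, 2, 1, 3) satisfies everything: constraint 1: j - k = -1; constraint 3: j + h = 4; constraint 4: n - h = 1, and the others follow.

Satisfiable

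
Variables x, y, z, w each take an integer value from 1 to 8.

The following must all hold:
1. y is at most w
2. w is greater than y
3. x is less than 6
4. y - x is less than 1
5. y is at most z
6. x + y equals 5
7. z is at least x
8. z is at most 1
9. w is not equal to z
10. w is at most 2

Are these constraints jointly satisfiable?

From constraints 7 and 8: x ≤ z ≤ 1. From constraints 1 and 10: y ≤ w ≤ 2. Hence x + y ≤ 3. But constraint 6 requires x + y = 5, and 5 > 3. Contradiction.

Unsatisfiable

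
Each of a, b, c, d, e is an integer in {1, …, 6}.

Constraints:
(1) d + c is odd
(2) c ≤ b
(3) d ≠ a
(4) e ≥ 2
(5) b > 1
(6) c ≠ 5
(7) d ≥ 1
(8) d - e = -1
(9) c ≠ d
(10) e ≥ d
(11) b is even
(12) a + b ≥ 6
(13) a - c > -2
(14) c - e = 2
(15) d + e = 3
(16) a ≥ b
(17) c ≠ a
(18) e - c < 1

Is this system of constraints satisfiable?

The assignment a = 5, b = 4, c = 4, d = 1, e = 2 works:
  constraint 8 holds since d - e = -1.
  constraint 12 holds since a + b = 9.
  constraint 13 holds since a - c = 1.
The rest check out directly.

Satisfiable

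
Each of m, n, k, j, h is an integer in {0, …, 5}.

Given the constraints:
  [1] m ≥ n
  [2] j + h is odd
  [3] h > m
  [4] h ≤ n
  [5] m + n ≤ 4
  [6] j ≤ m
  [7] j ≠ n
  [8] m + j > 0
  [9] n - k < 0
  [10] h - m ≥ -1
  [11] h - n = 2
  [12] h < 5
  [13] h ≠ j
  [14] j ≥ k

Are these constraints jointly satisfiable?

Constraints 3, 4, 6, 9, and 14 give m < h, h ≤ n, n < k, k ≤ j, j ≤ m. Chaining: m < h ≤ n < k ≤ j ≤ m, which forces m < m — impossible.

Unsatisfiable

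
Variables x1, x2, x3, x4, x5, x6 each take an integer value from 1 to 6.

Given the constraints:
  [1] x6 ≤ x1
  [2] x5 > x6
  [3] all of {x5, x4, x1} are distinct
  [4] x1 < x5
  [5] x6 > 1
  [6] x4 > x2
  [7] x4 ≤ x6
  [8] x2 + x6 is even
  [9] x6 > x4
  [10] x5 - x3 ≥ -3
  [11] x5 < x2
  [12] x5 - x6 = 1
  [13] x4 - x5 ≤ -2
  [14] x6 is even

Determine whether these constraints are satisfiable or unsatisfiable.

Unsatisfiable

Constraints 1, 4, 6, 9, and 11 give x2 < x4, x4 < x6, x6 ≤ x1, x1 < x5, x5 < x2. Chaining: x2 < x4 < x6 ≤ x1 < x5 < x2, which forces x2 < x2 — impossible.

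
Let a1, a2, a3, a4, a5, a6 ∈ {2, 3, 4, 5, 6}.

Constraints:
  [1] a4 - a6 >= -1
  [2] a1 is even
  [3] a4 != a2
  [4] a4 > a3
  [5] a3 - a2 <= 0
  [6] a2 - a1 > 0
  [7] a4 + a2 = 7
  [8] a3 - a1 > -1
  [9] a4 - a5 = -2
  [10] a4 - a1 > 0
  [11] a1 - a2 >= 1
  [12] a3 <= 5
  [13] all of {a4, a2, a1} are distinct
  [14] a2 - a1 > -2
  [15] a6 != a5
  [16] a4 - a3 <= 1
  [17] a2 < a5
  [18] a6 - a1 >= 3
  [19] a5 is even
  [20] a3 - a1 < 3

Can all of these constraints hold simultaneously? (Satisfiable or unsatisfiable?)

Unsatisfiable

Constraints 1, 5, 11, 16, and 18 give a6 − a1 ≥ 3, a1 − a2 ≥ 1, a2 − a3 ≥ 0, a3 − a4 ≥ -1, a4 − a6 ≥ -1.
Adding all 5 inequalities: the left sides telescope to 0, and the right sides sum to 3 + 1 + 0 + (-1) + (-1) = 2. So 0 ≥ 2, which is false.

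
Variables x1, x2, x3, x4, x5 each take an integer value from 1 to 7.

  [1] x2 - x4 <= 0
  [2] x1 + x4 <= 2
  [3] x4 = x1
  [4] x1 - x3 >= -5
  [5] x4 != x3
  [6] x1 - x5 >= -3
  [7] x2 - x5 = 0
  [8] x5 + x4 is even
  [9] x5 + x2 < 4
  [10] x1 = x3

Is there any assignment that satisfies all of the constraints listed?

Unsatisfiable

From constraints 3 and 10, x4 = x1 = x3, so x4 = x3. But constraint 5 says x4 ≠ x3. Contradiction.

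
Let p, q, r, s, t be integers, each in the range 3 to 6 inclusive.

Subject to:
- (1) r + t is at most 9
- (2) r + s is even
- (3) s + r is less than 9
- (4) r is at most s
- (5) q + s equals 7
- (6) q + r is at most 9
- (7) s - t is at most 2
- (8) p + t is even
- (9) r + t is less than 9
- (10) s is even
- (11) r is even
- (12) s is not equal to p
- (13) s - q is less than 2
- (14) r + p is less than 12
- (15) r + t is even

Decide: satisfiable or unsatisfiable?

Satisfiable

The assignment p = 6, q = 3, r = 4, s = 4, t = 4 works:
  constraint 1 holds since r + t = 8.
  constraint 3 holds since s + r = 8.
  constraint 5 holds since q + s = 7.
The rest check out directly.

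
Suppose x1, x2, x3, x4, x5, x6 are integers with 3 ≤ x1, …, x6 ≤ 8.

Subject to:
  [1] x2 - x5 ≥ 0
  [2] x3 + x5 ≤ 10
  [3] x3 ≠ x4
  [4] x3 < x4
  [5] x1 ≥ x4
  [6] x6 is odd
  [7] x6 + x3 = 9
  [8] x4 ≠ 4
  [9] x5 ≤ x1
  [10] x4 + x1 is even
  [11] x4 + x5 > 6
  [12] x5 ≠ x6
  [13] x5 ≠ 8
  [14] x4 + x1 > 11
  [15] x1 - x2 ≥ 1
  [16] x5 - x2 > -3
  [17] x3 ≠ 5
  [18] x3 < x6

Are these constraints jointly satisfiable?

Satisfiable

The assignment x1 = 6, x2 = 4, x3 = 4, x4 = 6, x5 = 3, x6 = 5 works:
  constraint 1 holds since x2 - x5 = 1.
  constraint 2 holds since x3 + x5 = 7.
  constraint 7 holds since x6 + x3 = 9.
The rest check out directly.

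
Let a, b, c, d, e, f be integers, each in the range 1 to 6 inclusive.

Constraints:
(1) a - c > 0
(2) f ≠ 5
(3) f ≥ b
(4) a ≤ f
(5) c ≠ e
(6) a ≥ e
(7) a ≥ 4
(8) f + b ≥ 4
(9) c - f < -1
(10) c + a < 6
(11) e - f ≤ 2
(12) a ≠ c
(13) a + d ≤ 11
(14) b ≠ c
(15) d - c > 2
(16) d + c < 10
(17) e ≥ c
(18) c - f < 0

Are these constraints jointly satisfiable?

Try a = 4, b = 3, c = 1, d = 6, e = 3, f = 4.
Check constraint 1: a - c = 3; constraint 8: f + b = 7; constraint 9: c - f = -3. The remaining constraints are straightforward to verify.

Satisfiable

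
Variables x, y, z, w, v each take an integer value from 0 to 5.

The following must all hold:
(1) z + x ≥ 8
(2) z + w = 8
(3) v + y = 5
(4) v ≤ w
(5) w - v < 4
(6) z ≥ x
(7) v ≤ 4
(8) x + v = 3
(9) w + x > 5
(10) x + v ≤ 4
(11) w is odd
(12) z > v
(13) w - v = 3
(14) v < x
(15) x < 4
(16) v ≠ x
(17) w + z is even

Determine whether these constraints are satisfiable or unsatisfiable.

Setting (x, y, z, w, v) = (3, 5, 5, 3, 0) satisfies everything: constraint 1: z + x = 8; constraint 2: z + w = 8; constraint 3: v + y = 5, and the others follow.

Satisfiable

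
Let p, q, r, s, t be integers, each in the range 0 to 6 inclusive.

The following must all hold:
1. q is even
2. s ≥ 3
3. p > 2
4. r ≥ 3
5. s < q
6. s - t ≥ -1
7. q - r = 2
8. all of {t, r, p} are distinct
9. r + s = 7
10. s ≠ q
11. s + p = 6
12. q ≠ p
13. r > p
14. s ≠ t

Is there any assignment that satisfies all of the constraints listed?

Satisfiable

The assignment p = 3, q = 6, r = 4, s = 3, t = 1 works:
  constraint 6 holds since s - t = 2.
  constraint 7 holds since q - r = 2.
  constraint 9 holds since r + s = 7.
The rest check out directly.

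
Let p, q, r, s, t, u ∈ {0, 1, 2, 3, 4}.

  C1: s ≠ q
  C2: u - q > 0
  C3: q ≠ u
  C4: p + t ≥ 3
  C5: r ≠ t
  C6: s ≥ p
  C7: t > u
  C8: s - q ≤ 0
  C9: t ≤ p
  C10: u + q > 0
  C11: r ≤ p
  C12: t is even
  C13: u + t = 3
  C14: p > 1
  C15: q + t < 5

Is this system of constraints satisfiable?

Constraints 2, 6, 7, 8, and 9 give t ≤ p, p ≤ s, s ≤ q, q < u, u < t. Chaining: t ≤ p ≤ s ≤ q < u < t, which forces t < t — impossible.

Unsatisfiable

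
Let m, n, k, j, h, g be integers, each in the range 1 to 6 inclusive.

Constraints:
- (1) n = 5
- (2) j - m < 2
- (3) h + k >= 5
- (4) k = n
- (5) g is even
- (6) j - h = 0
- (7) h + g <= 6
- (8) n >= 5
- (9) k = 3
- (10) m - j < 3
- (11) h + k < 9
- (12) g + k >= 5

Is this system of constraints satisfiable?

Constraint 9 fixes k = 3 and constraint 1 fixes n = 5, but constraint 4 requires k = n. Since 3 ≠ 5, contradiction.

Unsatisfiable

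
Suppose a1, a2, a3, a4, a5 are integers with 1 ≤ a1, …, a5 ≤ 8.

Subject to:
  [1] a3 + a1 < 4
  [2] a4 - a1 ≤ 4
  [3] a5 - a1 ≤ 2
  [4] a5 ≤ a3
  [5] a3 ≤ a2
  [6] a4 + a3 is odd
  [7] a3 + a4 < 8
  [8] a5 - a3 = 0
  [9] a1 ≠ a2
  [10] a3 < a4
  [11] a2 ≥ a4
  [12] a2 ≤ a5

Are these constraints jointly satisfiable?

Unsatisfiable

Constraints 4, 10, 11, and 12 give a4 ≤ a2, a2 ≤ a5, a5 ≤ a3, a3 < a4. Chaining: a4 ≤ a2 ≤ a5 ≤ a3 < a4, which forces a4 < a4 — impossible.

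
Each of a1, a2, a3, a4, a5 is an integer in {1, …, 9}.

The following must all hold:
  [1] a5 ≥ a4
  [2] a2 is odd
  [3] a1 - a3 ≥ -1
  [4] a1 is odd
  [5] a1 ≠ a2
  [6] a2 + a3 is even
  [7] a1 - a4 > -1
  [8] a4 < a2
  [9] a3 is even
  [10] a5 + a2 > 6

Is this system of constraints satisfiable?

Unsatisfiable

Constraint 2 makes a2 odd and constraint 9 makes a3 even, so a2 + a3 must be odd. Constraint 6 says a2 + a3 is even — contradiction.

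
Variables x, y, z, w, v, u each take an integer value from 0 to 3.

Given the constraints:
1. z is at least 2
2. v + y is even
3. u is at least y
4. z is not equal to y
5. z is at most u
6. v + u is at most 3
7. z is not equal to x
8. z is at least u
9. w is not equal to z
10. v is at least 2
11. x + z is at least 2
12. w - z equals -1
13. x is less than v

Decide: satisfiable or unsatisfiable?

Unsatisfiable

From constraint 10: v ≥ 2. From constraints 1 and 5: u ≥ z ≥ 2. Hence v + u ≥ 4. But constraint 6 requires v + u ≤ 3, and 3 < 4. Contradiction.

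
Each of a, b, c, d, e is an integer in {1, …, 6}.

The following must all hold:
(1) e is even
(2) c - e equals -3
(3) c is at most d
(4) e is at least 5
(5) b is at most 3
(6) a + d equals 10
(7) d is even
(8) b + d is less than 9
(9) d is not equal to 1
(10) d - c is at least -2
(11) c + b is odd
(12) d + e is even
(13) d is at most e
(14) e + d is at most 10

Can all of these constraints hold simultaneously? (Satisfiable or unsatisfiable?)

One satisfying assignment is a = 6, b = 2, c = 3, d = 4, e = 6.
For the less obvious constraints — constraint 2: c - e = -3; constraint 6: a + d = 10; constraint 8: b + d = 6 — and the others hold by inspection.

Satisfiable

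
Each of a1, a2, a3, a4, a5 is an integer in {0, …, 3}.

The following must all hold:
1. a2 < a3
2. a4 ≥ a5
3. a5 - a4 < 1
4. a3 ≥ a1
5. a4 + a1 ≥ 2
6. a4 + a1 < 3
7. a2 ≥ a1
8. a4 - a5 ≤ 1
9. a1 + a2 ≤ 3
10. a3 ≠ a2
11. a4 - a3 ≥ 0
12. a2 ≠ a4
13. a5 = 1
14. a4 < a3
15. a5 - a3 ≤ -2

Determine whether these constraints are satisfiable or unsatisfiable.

Constraints 8, 11, and 15 give a4 − a3 ≥ 0, a3 − a5 ≥ 2, a5 − a4 ≥ -1.
Adding all 3 inequalities: the left sides telescope to 0, and the right sides sum to 0 + 2 + (-1) = 1. So 0 ≥ 1, which is false.

Unsatisfiable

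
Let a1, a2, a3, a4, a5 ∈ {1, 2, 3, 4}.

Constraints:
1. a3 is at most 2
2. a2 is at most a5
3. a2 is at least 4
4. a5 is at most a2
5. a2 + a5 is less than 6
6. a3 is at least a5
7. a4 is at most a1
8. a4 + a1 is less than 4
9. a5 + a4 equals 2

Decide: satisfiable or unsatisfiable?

Unsatisfiable

From constraints 2 and 3: a5 ≥ a2 and a2 ≥ 4, so a5 ≥ 4. From constraints 1 and 6: a5 ≤ a3 and a3 ≤ 2, so a5 ≤ 2. But 2 < 4, so no value of a5 works.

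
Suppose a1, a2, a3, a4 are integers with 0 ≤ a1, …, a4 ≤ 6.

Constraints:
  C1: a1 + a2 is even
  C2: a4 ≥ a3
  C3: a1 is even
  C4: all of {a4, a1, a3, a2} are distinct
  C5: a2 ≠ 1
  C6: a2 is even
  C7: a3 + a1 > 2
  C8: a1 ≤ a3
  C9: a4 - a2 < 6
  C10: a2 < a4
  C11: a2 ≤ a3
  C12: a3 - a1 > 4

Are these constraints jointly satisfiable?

Satisfiable

One satisfying assignment is a1 = 0, a2 = 2, a3 = 5, a4 = 6.
For the less obvious constraints — constraint 7: a3 + a1 = 5; constraint 9: a4 - a2 = 4; constraint 12: a3 - a1 = 5 — and the others hold by inspection.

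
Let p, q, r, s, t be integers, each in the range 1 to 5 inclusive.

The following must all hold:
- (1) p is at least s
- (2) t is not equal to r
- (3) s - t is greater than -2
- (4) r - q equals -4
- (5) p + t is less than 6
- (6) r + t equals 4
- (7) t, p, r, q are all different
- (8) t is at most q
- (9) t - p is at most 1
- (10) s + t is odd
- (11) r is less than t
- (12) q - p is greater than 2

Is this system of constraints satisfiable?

Satisfiable

The assignment p = 2, q = 5, r = 1, s = 2, t = 3 works:
  constraint 3 holds since s - t = -1.
  constraint 4 holds since r - q = -4.
The rest check out directly.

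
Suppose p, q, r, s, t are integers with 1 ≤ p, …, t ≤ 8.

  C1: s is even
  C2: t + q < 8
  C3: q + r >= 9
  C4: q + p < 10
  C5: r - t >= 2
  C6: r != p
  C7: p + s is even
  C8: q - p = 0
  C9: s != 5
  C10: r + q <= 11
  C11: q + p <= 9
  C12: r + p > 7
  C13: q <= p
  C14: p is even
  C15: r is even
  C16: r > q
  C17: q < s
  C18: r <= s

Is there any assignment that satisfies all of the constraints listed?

Satisfiable

Try p = 4, q = 4, r = 6, s = 6, t = 1.
Check constraint 2: t + q = 5; constraint 3: q + r = 10. The remaining constraints are straightforward to verify.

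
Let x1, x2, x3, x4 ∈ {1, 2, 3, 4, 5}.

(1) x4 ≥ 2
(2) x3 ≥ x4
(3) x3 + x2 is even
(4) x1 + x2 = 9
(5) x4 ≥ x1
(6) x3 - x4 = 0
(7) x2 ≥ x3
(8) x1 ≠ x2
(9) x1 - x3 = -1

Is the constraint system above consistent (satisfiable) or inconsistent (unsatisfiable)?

Satisfiable

One satisfying assignment is x1 = 4, x2 = 5, x3 = 5, x4 = 5.
For the less obvious constraints — constraint 4: x1 + x2 = 9; constraint 6: x3 - x4 = 0; constraint 9: x1 - x3 = -1 — and the others hold by inspection.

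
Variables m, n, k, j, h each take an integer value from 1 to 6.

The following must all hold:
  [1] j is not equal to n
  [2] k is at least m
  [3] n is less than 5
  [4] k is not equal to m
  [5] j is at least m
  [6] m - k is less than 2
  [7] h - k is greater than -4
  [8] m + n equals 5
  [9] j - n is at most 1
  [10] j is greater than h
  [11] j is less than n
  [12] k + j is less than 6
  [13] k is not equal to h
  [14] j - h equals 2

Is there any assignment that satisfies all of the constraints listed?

Satisfiable

Setting (m, n, k, j, h) = (1, 4, 2, 3, 1) satisfies everything: constraint 6: m - k = -1; constraint 7: h - k = -1, and the others follow.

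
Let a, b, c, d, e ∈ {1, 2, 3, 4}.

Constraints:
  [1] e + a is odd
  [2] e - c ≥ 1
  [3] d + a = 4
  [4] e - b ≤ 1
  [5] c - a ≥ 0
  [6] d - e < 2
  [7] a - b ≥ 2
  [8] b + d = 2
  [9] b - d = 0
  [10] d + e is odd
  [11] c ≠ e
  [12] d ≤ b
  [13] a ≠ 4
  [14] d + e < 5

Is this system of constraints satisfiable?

Constraints 2, 4, 5, and 7 give b − e ≥ -1, e − c ≥ 1, c − a ≥ 0, a − b ≥ 2.
Adding all 4 inequalities: the left sides telescope to 0, and the right sides sum to (-1) + 1 + 0 + 2 = 2. So 0 ≥ 2, which is false.

Unsatisfiable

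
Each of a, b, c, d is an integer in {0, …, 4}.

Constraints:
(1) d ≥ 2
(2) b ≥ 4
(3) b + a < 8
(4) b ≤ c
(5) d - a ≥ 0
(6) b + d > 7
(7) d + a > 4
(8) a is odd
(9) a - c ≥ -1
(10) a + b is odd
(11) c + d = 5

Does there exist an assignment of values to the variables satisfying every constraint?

Unsatisfiable

From constraints 2 and 4: c ≥ b ≥ 4. From constraint 1: d ≥ 2. Hence c + d ≥ 6. But constraint 11 requires c + d = 5, and 5 < 6. Contradiction.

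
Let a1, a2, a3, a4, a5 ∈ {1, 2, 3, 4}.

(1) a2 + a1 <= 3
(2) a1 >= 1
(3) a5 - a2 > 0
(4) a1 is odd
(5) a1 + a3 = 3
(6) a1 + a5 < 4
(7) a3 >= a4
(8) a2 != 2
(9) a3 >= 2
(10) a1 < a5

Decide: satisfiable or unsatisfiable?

Satisfiable

One satisfying assignment is a1 = 1, a2 = 1, a3 = 2, a4 = 1, a5 = 2.
For the less obvious constraints — constraint 1: a2 + a1 = 2; constraint 3: a5 - a2 = 1; constraint 5: a1 + a3 = 3 — and the others hold by inspection.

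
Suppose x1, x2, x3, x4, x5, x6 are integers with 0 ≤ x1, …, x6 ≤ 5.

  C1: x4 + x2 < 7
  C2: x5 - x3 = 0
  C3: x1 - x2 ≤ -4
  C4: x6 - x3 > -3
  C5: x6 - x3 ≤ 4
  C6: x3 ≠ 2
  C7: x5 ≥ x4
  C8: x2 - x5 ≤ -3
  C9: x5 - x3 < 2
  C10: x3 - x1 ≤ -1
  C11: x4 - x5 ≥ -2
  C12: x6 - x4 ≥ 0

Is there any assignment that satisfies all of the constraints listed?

Constraints 3, 5, 8, 10, 11, and 12 give x1 − x3 ≥ 1, x3 − x6 ≥ -4, x6 − x4 ≥ 0, x4 − x5 ≥ -2, x5 − x2 ≥ 3, x2 − x1 ≥ 4.
Adding all 6 inequalities: the left sides telescope to 0, and the right sides sum to 1 + (-4) + 0 + (-2) + 3 + 4 = 2. So 0 ≥ 2, which is false.

Unsatisfiable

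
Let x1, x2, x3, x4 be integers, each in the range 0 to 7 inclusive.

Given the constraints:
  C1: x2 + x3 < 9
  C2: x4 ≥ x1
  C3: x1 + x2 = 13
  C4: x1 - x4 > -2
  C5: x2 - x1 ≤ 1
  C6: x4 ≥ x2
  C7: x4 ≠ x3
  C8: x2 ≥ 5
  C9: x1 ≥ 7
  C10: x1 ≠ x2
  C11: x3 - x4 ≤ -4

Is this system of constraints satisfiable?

The assignment x1 = 7, x2 = 6, x3 = 1, x4 = 7 works:
  constraint 1 holds since x2 + x3 = 7.
  constraint 3 holds since x1 + x2 = 13.
The rest check out directly.

Satisfiable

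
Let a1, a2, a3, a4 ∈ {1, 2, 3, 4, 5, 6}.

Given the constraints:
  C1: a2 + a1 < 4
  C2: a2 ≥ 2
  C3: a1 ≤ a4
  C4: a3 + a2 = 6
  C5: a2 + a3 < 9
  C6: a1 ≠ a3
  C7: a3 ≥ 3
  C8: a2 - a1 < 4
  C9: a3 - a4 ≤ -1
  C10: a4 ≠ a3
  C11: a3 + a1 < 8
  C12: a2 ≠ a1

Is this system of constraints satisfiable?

Satisfiable

Take a1 = 1, a2 = 2, a3 = 4, a4 = 6. Then constraint 1: a2 + a1 = 3; constraint 4: a3 + a2 = 6, and every other listed constraint is also met.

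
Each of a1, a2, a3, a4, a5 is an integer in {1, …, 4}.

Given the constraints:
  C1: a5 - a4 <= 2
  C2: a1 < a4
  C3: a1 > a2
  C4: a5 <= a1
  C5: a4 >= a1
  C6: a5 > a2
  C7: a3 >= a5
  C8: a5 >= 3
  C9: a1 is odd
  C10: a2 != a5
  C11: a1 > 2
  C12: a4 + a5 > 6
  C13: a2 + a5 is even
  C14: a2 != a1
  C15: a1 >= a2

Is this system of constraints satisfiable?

Satisfiable

Take a1 = 3, a2 = 1, a3 = 3, a4 = 4, a5 = 3. Then constraint 1: a5 - a4 = -1; constraint 12: a4 + a5 = 7, and every other listed constraint is also met.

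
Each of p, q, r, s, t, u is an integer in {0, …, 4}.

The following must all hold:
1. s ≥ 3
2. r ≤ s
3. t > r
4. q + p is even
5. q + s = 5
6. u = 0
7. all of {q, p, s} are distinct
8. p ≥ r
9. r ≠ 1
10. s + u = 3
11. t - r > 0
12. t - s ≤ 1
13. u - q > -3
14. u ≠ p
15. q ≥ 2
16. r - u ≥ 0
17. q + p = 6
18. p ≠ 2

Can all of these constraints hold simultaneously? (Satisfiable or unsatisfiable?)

One satisfying assignment is p = 4, q = 2, r = 3, s = 3, t = 4, u = 0.
For the less obvious constraints — constraint 5: q + s = 5; constraint 10: s + u = 3; constraint 11: t - r = 1 — and the others hold by inspection.

Satisfiable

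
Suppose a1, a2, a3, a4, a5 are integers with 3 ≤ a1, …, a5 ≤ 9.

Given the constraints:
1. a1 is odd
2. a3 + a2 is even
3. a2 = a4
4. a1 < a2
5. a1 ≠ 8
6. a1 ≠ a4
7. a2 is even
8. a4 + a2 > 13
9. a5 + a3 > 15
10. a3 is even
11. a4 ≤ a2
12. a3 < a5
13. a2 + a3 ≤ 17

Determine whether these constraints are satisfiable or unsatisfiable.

The assignment a1 = 5, a2 = 8, a3 = 8, a4 = 8, a5 = 9 works:
  constraint 8 holds since a4 + a2 = 16.
  constraint 9 holds since a5 + a3 = 17.
  constraint 13 holds since a2 + a3 = 16.
The rest check out directly.

Satisfiable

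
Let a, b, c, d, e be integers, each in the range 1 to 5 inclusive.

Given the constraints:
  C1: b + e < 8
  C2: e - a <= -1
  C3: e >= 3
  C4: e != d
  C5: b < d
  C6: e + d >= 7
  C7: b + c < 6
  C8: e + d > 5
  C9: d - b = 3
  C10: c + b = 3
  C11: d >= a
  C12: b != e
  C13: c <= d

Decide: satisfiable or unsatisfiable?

Try a = 5, b = 2, c = 1, d = 5, e = 3.
Check constraint 1: b + e = 5; constraint 2: e - a = -2; constraint 6: e + d = 8. The remaining constraints are straightforward to verify.

Satisfiable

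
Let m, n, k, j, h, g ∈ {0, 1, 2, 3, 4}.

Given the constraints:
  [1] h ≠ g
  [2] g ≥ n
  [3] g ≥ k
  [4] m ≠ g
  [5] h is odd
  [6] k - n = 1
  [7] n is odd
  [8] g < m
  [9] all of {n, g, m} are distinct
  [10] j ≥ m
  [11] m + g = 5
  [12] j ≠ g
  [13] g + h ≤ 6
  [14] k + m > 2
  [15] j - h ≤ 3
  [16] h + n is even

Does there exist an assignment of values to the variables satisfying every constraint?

Satisfiable

The assignment m = 3, n = 1, k = 2, j = 4, h = 3, g = 2 works:
  constraint 6 holds since k - n = 1.
  constraint 11 holds since m + g = 5.
  constraint 13 holds since g + h = 5.
The rest check out directly.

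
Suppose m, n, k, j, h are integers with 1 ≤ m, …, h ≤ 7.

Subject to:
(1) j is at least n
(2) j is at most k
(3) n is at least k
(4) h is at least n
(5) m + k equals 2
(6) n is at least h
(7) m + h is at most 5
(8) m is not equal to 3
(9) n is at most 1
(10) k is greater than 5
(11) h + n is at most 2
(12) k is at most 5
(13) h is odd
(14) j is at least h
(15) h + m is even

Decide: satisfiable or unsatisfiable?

From constraint 10: k ≥ 6. From constraints 3 and 9: k ≤ n and n ≤ 1, so k ≤ 1. But 1 < 6, so no value of k works.

Unsatisfiable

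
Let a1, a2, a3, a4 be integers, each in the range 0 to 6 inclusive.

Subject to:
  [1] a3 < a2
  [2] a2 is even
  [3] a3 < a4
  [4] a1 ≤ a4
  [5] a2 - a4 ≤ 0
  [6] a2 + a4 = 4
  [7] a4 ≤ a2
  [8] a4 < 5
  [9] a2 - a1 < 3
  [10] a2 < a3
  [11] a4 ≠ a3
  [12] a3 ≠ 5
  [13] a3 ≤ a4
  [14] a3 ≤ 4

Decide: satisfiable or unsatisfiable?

Unsatisfiable

Constraints 3, 7, and 10 give a2 < a3, a3 < a4, a4 ≤ a2. Chaining: a2 < a3 < a4 ≤ a2, which forces a2 < a2 — impossible.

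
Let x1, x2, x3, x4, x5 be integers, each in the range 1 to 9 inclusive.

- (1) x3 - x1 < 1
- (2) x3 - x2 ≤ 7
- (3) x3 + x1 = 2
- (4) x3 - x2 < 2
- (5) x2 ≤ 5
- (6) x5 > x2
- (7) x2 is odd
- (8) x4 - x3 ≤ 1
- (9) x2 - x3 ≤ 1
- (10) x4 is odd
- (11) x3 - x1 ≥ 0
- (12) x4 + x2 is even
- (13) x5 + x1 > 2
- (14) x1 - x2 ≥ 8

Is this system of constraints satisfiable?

Unsatisfiable

Constraints 2, 11, and 14 give x2 − x3 ≥ -7, x3 − x1 ≥ 0, x1 − x2 ≥ 8.
Adding all 3 inequalities: the left sides telescope to 0, and the right sides sum to (-7) + 0 + 8 = 1. So 0 ≥ 1, which is false.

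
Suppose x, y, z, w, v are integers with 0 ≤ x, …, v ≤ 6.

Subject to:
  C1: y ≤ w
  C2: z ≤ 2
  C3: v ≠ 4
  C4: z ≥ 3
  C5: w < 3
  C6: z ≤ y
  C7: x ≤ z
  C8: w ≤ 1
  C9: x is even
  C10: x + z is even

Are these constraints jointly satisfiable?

From constraints 4 and 6: y ≥ z and z ≥ 3, so y ≥ 3. From constraints 1 and 8: y ≤ w and w ≤ 1, so y ≤ 1. But 1 < 3, so no value of y works.

Unsatisfiable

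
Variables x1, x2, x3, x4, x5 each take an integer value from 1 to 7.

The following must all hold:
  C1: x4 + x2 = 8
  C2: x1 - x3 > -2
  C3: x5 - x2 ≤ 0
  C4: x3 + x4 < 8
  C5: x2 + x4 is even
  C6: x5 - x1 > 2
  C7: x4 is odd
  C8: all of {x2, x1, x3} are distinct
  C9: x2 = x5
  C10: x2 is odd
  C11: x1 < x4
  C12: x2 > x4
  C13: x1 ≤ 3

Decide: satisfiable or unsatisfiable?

Satisfiable

Try x1 = 1, x2 = 5, x3 = 2, x4 = 3, x5 = 5.
Check constraint 1: x4 + x2 = 8; constraint 2: x1 - x3 = -1; constraint 3: x5 - x2 = 0. The remaining constraints are straightforward to verify.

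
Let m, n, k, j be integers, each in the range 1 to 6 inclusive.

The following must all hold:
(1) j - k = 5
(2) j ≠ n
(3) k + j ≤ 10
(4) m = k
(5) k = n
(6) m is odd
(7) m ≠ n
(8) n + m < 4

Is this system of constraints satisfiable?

Unsatisfiable

From constraints 4 and 5, m = k = n, so m = n. But constraint 7 says m ≠ n. Contradiction.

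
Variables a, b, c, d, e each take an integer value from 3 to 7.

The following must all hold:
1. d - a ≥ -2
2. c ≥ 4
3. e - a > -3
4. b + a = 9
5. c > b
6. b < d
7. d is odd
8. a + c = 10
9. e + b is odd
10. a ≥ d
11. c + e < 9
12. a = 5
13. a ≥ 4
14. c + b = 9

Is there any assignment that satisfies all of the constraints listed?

Take a = 5, b = 4, c = 5, d = 5, e = 3. Then constraint 1: d - a = 0; constraint 3: e - a = -2; constraint 4: b + a = 9, and every other listed constraint is also met.

Satisfiable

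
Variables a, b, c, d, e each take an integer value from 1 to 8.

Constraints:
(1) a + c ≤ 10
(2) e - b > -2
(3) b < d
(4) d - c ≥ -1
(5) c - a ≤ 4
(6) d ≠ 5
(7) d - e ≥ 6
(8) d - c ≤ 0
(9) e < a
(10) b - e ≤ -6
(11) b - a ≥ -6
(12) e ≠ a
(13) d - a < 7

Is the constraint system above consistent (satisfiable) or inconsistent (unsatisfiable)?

Constraints 5, 7, 8, 10, and 11 give e − b ≥ 6, b − a ≥ -6, a − c ≥ -4, c − d ≥ 0, d − e ≥ 6.
Adding all 5 inequalities: the left sides telescope to 0, and the right sides sum to 6 + (-6) + (-4) + 0 + 6 = 2. So 0 ≥ 2, which is false.

Unsatisfiable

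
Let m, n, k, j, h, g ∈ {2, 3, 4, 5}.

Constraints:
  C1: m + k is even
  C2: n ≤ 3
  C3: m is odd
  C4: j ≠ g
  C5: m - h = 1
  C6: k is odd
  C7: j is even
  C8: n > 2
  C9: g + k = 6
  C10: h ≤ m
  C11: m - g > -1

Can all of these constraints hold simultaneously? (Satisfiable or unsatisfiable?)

Satisfiable

The assignment m = 5, n = 3, k = 3, j = 2, h = 4, g = 3 works:
  constraint 5 holds since m - h = 1.
  constraint 9 holds since g + k = 6.
The rest check out directly.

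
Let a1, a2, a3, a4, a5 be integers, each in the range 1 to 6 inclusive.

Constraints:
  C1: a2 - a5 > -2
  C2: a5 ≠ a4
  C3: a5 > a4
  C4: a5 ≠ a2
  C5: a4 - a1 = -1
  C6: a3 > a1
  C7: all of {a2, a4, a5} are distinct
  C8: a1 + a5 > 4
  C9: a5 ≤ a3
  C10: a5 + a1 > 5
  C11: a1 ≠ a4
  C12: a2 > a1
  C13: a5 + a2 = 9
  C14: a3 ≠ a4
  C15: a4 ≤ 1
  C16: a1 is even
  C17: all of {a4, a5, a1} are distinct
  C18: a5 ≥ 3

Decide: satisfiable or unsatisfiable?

Satisfiable

Take a1 = 2, a2 = 4, a3 = 5, a4 = 1, a5 = 5. Then constraint 1: a2 - a5 = -1; constraint 5: a4 - a1 = -1; constraint 8: a1 + a5 = 7, and every other listed constraint is also met.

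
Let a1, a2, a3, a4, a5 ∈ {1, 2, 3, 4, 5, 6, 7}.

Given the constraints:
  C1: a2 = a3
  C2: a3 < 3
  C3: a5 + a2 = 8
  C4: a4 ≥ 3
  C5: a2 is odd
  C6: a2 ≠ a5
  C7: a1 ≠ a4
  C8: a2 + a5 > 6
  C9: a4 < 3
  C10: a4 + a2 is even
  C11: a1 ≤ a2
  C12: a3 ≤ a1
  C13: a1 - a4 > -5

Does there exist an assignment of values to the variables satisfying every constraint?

Unsatisfiable

From constraint 4: a4 ≥ 3. From constraint 9: a4 ≤ 2. But 2 < 3, so no value of a4 works.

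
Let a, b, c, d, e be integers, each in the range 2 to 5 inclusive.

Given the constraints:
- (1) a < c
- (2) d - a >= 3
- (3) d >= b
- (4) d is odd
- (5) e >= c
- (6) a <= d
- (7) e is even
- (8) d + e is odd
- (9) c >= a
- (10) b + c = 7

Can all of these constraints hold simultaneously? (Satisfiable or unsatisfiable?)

Try a = 2, b = 4, c = 3, d = 5, e = 4.
Check constraint 2: d - a = 3; constraint 4: d = 5 is odd; constraint 10: b + c = 7. The remaining constraints are straightforward to verify.

Satisfiable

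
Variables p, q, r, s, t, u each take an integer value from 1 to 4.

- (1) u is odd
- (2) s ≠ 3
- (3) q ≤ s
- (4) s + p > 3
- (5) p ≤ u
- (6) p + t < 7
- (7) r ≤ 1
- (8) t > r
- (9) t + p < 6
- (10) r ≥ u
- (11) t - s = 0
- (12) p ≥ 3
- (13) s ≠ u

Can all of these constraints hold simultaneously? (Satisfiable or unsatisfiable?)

Unsatisfiable

From constraints 5 and 12: u ≥ p and p ≥ 3, so u ≥ 3. From constraints 7 and 10: u ≤ r and r ≤ 1, so u ≤ 1. But 1 < 3, so no value of u works.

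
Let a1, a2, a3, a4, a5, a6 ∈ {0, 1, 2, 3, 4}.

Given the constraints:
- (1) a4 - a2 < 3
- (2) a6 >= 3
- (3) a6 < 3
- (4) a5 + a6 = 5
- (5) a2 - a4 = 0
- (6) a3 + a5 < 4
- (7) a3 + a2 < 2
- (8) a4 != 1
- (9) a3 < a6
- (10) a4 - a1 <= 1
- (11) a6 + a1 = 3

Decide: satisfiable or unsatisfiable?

Unsatisfiable

From constraint 2: a6 ≥ 3. From constraint 3: a6 ≤ 2. But 2 < 3, so no value of a6 works.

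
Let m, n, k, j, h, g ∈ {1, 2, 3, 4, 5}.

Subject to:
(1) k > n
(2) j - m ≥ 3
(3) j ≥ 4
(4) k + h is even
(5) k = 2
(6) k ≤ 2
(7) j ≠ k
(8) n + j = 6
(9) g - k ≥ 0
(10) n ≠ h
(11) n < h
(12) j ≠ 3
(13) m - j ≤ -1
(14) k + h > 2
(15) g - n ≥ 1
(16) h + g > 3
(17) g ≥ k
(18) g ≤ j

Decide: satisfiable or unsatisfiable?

One satisfying assignment is m = 1, n = 1, k = 2, j = 5, h = 2, g = 4.
For the less obvious constraints — constraint 2: j - m = 4; constraint 8: n + j = 6; constraint 9: g - k = 2 — and the others hold by inspection.

Satisfiable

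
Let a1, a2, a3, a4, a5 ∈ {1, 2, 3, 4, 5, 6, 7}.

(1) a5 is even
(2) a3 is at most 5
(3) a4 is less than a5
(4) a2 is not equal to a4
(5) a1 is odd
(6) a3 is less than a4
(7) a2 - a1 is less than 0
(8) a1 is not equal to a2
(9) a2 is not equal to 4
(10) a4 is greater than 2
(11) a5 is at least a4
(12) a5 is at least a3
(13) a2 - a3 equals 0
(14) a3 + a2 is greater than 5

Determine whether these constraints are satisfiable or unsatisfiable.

Satisfiable

Take a1 = 5, a2 = 3, a3 = 3, a4 = 5, a5 = 6. Then constraint 7: a2 - a1 = -2; constraint 13: a2 - a3 = 0, and every other listed constraint is also met.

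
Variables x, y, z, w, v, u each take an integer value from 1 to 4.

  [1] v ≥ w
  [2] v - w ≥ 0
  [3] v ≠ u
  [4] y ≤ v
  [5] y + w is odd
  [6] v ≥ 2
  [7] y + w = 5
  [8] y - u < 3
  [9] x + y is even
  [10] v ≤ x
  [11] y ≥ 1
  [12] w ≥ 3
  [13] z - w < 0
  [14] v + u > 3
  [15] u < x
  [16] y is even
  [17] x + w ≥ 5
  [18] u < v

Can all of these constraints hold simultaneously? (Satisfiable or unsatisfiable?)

Try x = 4, y = 2, z = 1, w = 3, v = 4, u = 2.
Check constraint 2: v - w = 1; constraint 7: y + w = 5; constraint 8: y - u = 0. The remaining constraints are straightforward to verify.

Satisfiable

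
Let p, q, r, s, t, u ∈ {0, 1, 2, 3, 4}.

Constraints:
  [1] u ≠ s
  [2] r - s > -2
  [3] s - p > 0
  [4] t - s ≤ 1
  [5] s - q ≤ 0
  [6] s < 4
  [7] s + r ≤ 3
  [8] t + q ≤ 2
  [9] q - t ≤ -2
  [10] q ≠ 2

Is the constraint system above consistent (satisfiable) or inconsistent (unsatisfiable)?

Unsatisfiable

Constraints 4, 5, and 9 give s − t ≥ -1, t − q ≥ 2, q − s ≥ 0.
Adding all 3 inequalities: the left sides telescope to 0, and the right sides sum to (-1) + 2 + 0 = 1. So 0 ≥ 1, which is false.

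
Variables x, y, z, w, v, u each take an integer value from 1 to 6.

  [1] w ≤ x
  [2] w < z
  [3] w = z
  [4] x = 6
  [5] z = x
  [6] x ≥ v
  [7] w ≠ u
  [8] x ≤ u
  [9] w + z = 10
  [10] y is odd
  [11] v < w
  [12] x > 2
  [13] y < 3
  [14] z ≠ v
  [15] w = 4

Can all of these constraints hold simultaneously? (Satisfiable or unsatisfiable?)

Unsatisfiable

Constraint 15 fixes w = 4 and constraint 4 fixes x = 6. Constraints 3 and 5 give w = z = x, so w = x. But 4 ≠ 6 — contradiction.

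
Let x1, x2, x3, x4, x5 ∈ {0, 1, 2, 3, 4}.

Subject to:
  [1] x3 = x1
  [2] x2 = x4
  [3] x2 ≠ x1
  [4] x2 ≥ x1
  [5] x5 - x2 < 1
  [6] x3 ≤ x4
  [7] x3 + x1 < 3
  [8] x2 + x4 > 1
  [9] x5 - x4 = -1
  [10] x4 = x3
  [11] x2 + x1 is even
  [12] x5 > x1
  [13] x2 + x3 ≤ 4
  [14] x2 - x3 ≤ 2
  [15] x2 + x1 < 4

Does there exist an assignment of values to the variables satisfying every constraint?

Unsatisfiable

From constraints 1, 2, and 10, x2 = x4 = x3 = x1, so x2 = x1. But constraint 3 says x2 ≠ x1. Contradiction.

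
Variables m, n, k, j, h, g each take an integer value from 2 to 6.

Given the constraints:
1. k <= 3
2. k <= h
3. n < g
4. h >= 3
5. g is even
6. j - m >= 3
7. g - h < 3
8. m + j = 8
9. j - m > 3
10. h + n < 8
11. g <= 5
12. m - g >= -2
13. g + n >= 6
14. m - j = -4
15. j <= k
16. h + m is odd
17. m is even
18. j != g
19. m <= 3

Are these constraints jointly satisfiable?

Unsatisfiable

From constraint 19: m ≤ 3. From constraints 1 and 15: j ≤ k ≤ 3. Hence m + j ≤ 6. But constraint 8 requires m + j = 8, and 8 > 6. Contradiction.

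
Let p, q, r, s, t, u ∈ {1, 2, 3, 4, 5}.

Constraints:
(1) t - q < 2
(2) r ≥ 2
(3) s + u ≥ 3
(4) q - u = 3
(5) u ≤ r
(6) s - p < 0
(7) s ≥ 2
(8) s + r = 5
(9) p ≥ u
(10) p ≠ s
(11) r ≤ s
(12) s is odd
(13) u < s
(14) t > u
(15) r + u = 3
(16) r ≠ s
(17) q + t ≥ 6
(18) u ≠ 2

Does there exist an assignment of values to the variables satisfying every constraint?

Satisfiable

One satisfying assignment is p = 4, q = 4, r = 2, s = 3, t = 3, u = 1.
For the less obvious constraints — constraint 1: t - q = -1; constraint 3: s + u = 4 — and the others hold by inspection.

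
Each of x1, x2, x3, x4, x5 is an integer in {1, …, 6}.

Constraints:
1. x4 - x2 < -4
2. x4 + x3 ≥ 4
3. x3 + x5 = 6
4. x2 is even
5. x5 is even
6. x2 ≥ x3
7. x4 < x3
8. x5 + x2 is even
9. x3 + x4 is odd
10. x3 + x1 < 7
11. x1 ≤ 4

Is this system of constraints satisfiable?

Satisfiable

Take x1 = 1, x2 = 6, x3 = 4, x4 = 1, x5 = 2. Then constraint 1: x4 - x2 = -5; constraint 2: x4 + x3 = 5; constraint 3: x3 + x5 = 6, and every other listed constraint is also met.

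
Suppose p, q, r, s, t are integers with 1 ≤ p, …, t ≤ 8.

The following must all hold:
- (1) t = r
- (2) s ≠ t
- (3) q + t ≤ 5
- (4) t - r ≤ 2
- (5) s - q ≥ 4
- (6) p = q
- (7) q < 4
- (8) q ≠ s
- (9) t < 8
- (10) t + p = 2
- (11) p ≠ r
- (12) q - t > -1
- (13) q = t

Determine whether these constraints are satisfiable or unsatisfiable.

Unsatisfiable

From constraints 1, 6, and 13, p = q = t = r, so p = r. But constraint 11 says p ≠ r. Contradiction.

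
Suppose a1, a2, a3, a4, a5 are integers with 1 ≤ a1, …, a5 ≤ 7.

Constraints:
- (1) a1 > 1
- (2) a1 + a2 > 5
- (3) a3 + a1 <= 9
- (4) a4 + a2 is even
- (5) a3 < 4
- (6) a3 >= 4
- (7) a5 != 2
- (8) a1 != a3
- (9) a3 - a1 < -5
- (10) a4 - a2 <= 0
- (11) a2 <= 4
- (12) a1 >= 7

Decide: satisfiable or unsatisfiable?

Unsatisfiable

From constraint 6: a3 ≥ 4. From constraint 12: a1 ≥ 7. Hence a3 + a1 ≥ 11. But constraint 3 requires a3 + a1 ≤ 9, and 9 < 11. Contradiction.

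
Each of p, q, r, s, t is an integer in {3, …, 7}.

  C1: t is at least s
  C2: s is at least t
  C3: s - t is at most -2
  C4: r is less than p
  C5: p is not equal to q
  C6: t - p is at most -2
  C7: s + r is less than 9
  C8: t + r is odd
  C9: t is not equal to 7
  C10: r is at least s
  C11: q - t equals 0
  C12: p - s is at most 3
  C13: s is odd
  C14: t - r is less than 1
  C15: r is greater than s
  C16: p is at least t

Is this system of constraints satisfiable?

Constraints 3, 6, and 12 give s − p ≥ -3, p − t ≥ 2, t − s ≥ 2.
Adding all 3 inequalities: the left sides telescope to 0, and the right sides sum to (-3) + 2 + 2 = 1. So 0 ≥ 1, which is false.

Unsatisfiable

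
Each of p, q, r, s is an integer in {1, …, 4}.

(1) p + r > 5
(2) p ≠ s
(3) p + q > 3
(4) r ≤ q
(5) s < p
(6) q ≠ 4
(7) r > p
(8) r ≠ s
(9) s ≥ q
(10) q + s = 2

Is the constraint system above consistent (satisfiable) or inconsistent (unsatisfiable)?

Constraints 4, 5, 7, and 9 give p < r, r ≤ q, q ≤ s, s < p. Chaining: p < r ≤ q ≤ s < p, which forces p < p — impossible.

Unsatisfiable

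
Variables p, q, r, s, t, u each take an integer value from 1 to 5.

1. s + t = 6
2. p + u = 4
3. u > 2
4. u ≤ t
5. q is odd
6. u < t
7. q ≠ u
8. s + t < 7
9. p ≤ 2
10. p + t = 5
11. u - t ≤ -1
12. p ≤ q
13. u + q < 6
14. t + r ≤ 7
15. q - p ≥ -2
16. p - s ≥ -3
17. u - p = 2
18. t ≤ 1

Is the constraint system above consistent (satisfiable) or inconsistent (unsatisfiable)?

Unsatisfiable

From constraint 9: p ≤ 2. From constraints 4 and 18: u ≤ t ≤ 1. Hence p + u ≤ 3. But constraint 2 requires p + u = 4, and 4 > 3. Contradiction.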